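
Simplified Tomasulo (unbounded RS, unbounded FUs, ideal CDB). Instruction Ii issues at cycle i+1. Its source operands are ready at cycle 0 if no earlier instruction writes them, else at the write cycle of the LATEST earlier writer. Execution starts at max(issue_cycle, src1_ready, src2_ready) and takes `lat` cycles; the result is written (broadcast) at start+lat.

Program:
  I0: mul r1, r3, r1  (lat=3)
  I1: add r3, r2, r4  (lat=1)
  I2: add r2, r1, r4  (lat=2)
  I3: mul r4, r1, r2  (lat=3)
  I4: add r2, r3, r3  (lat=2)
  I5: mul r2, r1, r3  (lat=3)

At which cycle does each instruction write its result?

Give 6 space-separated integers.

I0 mul r1: issue@1 deps=(None,None) exec_start@1 write@4
I1 add r3: issue@2 deps=(None,None) exec_start@2 write@3
I2 add r2: issue@3 deps=(0,None) exec_start@4 write@6
I3 mul r4: issue@4 deps=(0,2) exec_start@6 write@9
I4 add r2: issue@5 deps=(1,1) exec_start@5 write@7
I5 mul r2: issue@6 deps=(0,1) exec_start@6 write@9

Answer: 4 3 6 9 7 9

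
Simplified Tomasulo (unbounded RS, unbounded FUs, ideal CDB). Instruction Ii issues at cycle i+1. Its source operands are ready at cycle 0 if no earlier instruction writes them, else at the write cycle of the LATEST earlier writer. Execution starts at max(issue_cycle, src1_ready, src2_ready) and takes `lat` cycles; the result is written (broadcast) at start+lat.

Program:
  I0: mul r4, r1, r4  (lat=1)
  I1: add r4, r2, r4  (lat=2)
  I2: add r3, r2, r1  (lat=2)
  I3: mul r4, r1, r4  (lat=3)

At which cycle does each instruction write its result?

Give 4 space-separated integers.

Answer: 2 4 5 7

Derivation:
I0 mul r4: issue@1 deps=(None,None) exec_start@1 write@2
I1 add r4: issue@2 deps=(None,0) exec_start@2 write@4
I2 add r3: issue@3 deps=(None,None) exec_start@3 write@5
I3 mul r4: issue@4 deps=(None,1) exec_start@4 write@7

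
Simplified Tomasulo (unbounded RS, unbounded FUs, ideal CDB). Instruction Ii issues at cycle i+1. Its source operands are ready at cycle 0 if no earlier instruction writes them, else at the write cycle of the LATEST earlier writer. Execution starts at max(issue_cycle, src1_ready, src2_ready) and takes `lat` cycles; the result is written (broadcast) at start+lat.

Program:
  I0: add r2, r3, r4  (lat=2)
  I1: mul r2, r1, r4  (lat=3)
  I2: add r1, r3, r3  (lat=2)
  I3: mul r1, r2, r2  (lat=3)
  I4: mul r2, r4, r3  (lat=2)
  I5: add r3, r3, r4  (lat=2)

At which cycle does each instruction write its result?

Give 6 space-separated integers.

I0 add r2: issue@1 deps=(None,None) exec_start@1 write@3
I1 mul r2: issue@2 deps=(None,None) exec_start@2 write@5
I2 add r1: issue@3 deps=(None,None) exec_start@3 write@5
I3 mul r1: issue@4 deps=(1,1) exec_start@5 write@8
I4 mul r2: issue@5 deps=(None,None) exec_start@5 write@7
I5 add r3: issue@6 deps=(None,None) exec_start@6 write@8

Answer: 3 5 5 8 7 8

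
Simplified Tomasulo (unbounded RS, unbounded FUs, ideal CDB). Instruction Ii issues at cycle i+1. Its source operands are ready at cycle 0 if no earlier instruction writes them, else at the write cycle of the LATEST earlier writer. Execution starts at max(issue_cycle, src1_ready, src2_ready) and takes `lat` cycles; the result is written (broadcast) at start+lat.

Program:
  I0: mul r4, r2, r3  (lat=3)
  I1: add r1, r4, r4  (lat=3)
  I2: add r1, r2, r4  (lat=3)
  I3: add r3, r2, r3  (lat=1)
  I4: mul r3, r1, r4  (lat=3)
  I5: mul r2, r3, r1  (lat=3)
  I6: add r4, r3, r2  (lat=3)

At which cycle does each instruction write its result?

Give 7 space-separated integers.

I0 mul r4: issue@1 deps=(None,None) exec_start@1 write@4
I1 add r1: issue@2 deps=(0,0) exec_start@4 write@7
I2 add r1: issue@3 deps=(None,0) exec_start@4 write@7
I3 add r3: issue@4 deps=(None,None) exec_start@4 write@5
I4 mul r3: issue@5 deps=(2,0) exec_start@7 write@10
I5 mul r2: issue@6 deps=(4,2) exec_start@10 write@13
I6 add r4: issue@7 deps=(4,5) exec_start@13 write@16

Answer: 4 7 7 5 10 13 16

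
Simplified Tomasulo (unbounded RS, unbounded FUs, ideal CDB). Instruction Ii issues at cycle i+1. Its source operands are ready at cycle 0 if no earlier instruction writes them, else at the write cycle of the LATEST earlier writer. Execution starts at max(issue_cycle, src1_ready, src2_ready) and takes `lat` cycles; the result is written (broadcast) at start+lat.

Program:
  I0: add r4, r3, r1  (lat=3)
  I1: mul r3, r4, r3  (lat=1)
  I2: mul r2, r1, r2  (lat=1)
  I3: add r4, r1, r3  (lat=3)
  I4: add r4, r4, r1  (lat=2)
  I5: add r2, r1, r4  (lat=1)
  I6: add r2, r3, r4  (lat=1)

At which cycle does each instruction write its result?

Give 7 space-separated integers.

Answer: 4 5 4 8 10 11 11

Derivation:
I0 add r4: issue@1 deps=(None,None) exec_start@1 write@4
I1 mul r3: issue@2 deps=(0,None) exec_start@4 write@5
I2 mul r2: issue@3 deps=(None,None) exec_start@3 write@4
I3 add r4: issue@4 deps=(None,1) exec_start@5 write@8
I4 add r4: issue@5 deps=(3,None) exec_start@8 write@10
I5 add r2: issue@6 deps=(None,4) exec_start@10 write@11
I6 add r2: issue@7 deps=(1,4) exec_start@10 write@11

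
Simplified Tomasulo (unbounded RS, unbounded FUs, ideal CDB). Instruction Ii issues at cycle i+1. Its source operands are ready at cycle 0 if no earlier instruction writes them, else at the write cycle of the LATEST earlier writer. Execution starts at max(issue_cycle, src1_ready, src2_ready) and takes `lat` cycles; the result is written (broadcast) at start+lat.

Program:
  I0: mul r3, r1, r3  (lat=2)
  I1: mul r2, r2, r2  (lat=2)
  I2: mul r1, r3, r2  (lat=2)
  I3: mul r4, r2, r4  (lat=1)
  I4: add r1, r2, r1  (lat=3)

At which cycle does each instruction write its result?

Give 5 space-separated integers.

I0 mul r3: issue@1 deps=(None,None) exec_start@1 write@3
I1 mul r2: issue@2 deps=(None,None) exec_start@2 write@4
I2 mul r1: issue@3 deps=(0,1) exec_start@4 write@6
I3 mul r4: issue@4 deps=(1,None) exec_start@4 write@5
I4 add r1: issue@5 deps=(1,2) exec_start@6 write@9

Answer: 3 4 6 5 9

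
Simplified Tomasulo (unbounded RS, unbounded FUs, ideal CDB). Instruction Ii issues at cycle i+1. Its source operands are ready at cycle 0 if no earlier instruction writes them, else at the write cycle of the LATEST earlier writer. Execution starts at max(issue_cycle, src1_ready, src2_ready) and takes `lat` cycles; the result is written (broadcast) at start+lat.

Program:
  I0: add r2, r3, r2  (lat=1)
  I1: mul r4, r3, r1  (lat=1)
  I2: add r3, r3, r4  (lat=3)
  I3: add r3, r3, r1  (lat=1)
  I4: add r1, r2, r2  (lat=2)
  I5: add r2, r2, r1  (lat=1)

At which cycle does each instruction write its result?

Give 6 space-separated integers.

I0 add r2: issue@1 deps=(None,None) exec_start@1 write@2
I1 mul r4: issue@2 deps=(None,None) exec_start@2 write@3
I2 add r3: issue@3 deps=(None,1) exec_start@3 write@6
I3 add r3: issue@4 deps=(2,None) exec_start@6 write@7
I4 add r1: issue@5 deps=(0,0) exec_start@5 write@7
I5 add r2: issue@6 deps=(0,4) exec_start@7 write@8

Answer: 2 3 6 7 7 8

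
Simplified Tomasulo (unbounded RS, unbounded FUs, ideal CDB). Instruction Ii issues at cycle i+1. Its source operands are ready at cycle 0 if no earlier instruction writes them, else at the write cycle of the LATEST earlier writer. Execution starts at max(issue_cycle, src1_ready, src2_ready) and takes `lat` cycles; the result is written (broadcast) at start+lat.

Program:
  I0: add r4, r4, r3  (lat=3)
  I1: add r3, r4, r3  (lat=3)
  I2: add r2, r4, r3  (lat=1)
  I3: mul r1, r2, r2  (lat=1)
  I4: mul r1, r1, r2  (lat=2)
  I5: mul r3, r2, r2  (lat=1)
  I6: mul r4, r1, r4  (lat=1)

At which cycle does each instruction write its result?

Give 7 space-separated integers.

Answer: 4 7 8 9 11 9 12

Derivation:
I0 add r4: issue@1 deps=(None,None) exec_start@1 write@4
I1 add r3: issue@2 deps=(0,None) exec_start@4 write@7
I2 add r2: issue@3 deps=(0,1) exec_start@7 write@8
I3 mul r1: issue@4 deps=(2,2) exec_start@8 write@9
I4 mul r1: issue@5 deps=(3,2) exec_start@9 write@11
I5 mul r3: issue@6 deps=(2,2) exec_start@8 write@9
I6 mul r4: issue@7 deps=(4,0) exec_start@11 write@12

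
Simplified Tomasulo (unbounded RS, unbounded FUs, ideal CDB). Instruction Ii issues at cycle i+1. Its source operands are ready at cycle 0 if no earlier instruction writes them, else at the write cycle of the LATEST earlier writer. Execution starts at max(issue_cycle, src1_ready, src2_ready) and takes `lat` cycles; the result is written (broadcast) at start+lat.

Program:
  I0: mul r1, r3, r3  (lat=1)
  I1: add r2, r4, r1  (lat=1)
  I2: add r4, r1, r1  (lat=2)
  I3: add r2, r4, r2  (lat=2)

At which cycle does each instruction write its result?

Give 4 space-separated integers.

I0 mul r1: issue@1 deps=(None,None) exec_start@1 write@2
I1 add r2: issue@2 deps=(None,0) exec_start@2 write@3
I2 add r4: issue@3 deps=(0,0) exec_start@3 write@5
I3 add r2: issue@4 deps=(2,1) exec_start@5 write@7

Answer: 2 3 5 7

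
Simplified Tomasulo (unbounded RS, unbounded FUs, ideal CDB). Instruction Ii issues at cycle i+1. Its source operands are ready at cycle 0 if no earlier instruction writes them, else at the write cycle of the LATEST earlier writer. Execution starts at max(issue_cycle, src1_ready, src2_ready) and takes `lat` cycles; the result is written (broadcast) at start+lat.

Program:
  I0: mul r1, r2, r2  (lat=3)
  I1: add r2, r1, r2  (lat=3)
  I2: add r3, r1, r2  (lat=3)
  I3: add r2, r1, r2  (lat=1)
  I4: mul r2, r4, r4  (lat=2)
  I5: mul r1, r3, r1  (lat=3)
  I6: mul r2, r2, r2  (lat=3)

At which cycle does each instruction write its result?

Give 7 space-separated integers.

I0 mul r1: issue@1 deps=(None,None) exec_start@1 write@4
I1 add r2: issue@2 deps=(0,None) exec_start@4 write@7
I2 add r3: issue@3 deps=(0,1) exec_start@7 write@10
I3 add r2: issue@4 deps=(0,1) exec_start@7 write@8
I4 mul r2: issue@5 deps=(None,None) exec_start@5 write@7
I5 mul r1: issue@6 deps=(2,0) exec_start@10 write@13
I6 mul r2: issue@7 deps=(4,4) exec_start@7 write@10

Answer: 4 7 10 8 7 13 10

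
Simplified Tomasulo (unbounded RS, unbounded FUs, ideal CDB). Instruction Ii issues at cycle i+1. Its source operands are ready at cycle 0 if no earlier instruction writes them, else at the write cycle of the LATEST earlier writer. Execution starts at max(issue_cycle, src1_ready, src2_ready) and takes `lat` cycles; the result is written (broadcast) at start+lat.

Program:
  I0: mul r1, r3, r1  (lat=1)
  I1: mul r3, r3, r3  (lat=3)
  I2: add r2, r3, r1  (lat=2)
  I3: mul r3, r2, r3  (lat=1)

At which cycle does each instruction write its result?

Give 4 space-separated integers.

Answer: 2 5 7 8

Derivation:
I0 mul r1: issue@1 deps=(None,None) exec_start@1 write@2
I1 mul r3: issue@2 deps=(None,None) exec_start@2 write@5
I2 add r2: issue@3 deps=(1,0) exec_start@5 write@7
I3 mul r3: issue@4 deps=(2,1) exec_start@7 write@8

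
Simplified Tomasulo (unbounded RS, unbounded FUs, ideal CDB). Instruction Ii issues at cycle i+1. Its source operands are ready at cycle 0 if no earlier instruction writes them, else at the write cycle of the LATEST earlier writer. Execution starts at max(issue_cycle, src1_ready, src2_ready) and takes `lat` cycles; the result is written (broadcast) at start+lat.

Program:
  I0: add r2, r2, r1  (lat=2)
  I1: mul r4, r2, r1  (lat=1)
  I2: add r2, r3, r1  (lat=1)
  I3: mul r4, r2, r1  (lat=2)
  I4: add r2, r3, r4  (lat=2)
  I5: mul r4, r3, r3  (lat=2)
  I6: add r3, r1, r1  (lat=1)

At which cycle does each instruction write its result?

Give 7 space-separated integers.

I0 add r2: issue@1 deps=(None,None) exec_start@1 write@3
I1 mul r4: issue@2 deps=(0,None) exec_start@3 write@4
I2 add r2: issue@3 deps=(None,None) exec_start@3 write@4
I3 mul r4: issue@4 deps=(2,None) exec_start@4 write@6
I4 add r2: issue@5 deps=(None,3) exec_start@6 write@8
I5 mul r4: issue@6 deps=(None,None) exec_start@6 write@8
I6 add r3: issue@7 deps=(None,None) exec_start@7 write@8

Answer: 3 4 4 6 8 8 8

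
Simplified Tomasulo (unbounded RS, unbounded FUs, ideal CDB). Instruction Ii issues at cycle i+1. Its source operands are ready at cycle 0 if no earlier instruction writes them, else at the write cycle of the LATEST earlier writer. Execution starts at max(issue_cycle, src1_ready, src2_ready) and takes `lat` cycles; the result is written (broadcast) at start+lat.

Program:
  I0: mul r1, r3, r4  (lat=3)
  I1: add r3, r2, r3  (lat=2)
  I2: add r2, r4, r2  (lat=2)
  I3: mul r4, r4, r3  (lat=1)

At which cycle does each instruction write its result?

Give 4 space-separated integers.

I0 mul r1: issue@1 deps=(None,None) exec_start@1 write@4
I1 add r3: issue@2 deps=(None,None) exec_start@2 write@4
I2 add r2: issue@3 deps=(None,None) exec_start@3 write@5
I3 mul r4: issue@4 deps=(None,1) exec_start@4 write@5

Answer: 4 4 5 5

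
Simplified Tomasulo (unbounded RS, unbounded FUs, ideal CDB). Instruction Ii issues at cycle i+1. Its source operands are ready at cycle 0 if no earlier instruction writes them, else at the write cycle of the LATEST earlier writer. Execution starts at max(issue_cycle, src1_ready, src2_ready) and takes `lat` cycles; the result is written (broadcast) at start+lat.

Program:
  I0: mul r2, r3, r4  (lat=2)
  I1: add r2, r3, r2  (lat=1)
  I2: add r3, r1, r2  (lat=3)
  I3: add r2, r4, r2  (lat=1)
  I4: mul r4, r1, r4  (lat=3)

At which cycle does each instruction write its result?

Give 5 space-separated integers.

I0 mul r2: issue@1 deps=(None,None) exec_start@1 write@3
I1 add r2: issue@2 deps=(None,0) exec_start@3 write@4
I2 add r3: issue@3 deps=(None,1) exec_start@4 write@7
I3 add r2: issue@4 deps=(None,1) exec_start@4 write@5
I4 mul r4: issue@5 deps=(None,None) exec_start@5 write@8

Answer: 3 4 7 5 8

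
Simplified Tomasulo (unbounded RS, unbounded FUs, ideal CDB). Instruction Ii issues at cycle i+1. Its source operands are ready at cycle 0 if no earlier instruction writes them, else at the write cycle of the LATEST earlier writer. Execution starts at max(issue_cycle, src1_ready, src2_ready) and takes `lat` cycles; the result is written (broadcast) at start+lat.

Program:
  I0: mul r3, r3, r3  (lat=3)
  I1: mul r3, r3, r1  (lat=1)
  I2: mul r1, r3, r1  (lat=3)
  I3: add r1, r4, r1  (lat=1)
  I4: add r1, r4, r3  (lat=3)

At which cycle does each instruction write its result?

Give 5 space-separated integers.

Answer: 4 5 8 9 8

Derivation:
I0 mul r3: issue@1 deps=(None,None) exec_start@1 write@4
I1 mul r3: issue@2 deps=(0,None) exec_start@4 write@5
I2 mul r1: issue@3 deps=(1,None) exec_start@5 write@8
I3 add r1: issue@4 deps=(None,2) exec_start@8 write@9
I4 add r1: issue@5 deps=(None,1) exec_start@5 write@8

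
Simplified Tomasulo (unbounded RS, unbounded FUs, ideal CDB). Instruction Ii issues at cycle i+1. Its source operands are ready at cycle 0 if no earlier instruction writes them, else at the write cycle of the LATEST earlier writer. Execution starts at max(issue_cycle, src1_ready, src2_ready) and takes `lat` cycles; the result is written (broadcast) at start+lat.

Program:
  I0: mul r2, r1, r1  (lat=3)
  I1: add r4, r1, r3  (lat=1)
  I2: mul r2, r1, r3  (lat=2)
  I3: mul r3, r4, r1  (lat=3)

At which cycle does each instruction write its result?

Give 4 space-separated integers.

Answer: 4 3 5 7

Derivation:
I0 mul r2: issue@1 deps=(None,None) exec_start@1 write@4
I1 add r4: issue@2 deps=(None,None) exec_start@2 write@3
I2 mul r2: issue@3 deps=(None,None) exec_start@3 write@5
I3 mul r3: issue@4 deps=(1,None) exec_start@4 write@7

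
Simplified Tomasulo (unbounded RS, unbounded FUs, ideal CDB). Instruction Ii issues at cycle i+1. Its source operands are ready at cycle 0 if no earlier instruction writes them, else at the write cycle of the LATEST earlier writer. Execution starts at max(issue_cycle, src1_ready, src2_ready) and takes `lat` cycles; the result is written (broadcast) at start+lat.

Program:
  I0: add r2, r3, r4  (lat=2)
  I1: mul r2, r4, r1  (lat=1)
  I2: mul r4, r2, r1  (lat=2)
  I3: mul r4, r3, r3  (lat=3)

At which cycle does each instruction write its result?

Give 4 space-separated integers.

I0 add r2: issue@1 deps=(None,None) exec_start@1 write@3
I1 mul r2: issue@2 deps=(None,None) exec_start@2 write@3
I2 mul r4: issue@3 deps=(1,None) exec_start@3 write@5
I3 mul r4: issue@4 deps=(None,None) exec_start@4 write@7

Answer: 3 3 5 7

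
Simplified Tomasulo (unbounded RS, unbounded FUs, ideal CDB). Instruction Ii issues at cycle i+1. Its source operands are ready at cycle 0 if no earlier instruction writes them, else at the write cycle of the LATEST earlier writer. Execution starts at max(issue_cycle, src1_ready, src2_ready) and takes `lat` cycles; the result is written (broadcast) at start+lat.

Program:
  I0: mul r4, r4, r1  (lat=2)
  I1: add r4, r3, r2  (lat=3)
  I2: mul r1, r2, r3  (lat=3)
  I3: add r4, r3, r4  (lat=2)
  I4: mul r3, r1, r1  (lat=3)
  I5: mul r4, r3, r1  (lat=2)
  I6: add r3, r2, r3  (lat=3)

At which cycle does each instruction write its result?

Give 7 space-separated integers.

Answer: 3 5 6 7 9 11 12

Derivation:
I0 mul r4: issue@1 deps=(None,None) exec_start@1 write@3
I1 add r4: issue@2 deps=(None,None) exec_start@2 write@5
I2 mul r1: issue@3 deps=(None,None) exec_start@3 write@6
I3 add r4: issue@4 deps=(None,1) exec_start@5 write@7
I4 mul r3: issue@5 deps=(2,2) exec_start@6 write@9
I5 mul r4: issue@6 deps=(4,2) exec_start@9 write@11
I6 add r3: issue@7 deps=(None,4) exec_start@9 write@12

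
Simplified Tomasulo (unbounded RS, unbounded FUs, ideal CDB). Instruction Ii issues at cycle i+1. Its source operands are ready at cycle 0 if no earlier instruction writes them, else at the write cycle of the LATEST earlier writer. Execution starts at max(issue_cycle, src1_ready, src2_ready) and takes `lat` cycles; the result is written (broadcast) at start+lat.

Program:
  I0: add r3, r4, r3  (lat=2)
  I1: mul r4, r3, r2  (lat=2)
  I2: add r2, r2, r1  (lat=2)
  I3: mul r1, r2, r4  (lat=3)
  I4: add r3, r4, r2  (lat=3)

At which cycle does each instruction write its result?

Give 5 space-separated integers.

Answer: 3 5 5 8 8

Derivation:
I0 add r3: issue@1 deps=(None,None) exec_start@1 write@3
I1 mul r4: issue@2 deps=(0,None) exec_start@3 write@5
I2 add r2: issue@3 deps=(None,None) exec_start@3 write@5
I3 mul r1: issue@4 deps=(2,1) exec_start@5 write@8
I4 add r3: issue@5 deps=(1,2) exec_start@5 write@8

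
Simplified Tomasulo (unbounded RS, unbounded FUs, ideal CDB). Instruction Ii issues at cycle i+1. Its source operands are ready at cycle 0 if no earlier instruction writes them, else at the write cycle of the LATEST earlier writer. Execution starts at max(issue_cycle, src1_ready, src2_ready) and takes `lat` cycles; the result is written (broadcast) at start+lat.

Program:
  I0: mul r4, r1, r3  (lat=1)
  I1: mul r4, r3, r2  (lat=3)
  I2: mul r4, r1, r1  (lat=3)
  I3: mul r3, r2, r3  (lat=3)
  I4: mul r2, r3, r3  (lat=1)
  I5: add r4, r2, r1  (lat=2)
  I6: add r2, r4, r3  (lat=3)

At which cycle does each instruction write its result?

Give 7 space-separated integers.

Answer: 2 5 6 7 8 10 13

Derivation:
I0 mul r4: issue@1 deps=(None,None) exec_start@1 write@2
I1 mul r4: issue@2 deps=(None,None) exec_start@2 write@5
I2 mul r4: issue@3 deps=(None,None) exec_start@3 write@6
I3 mul r3: issue@4 deps=(None,None) exec_start@4 write@7
I4 mul r2: issue@5 deps=(3,3) exec_start@7 write@8
I5 add r4: issue@6 deps=(4,None) exec_start@8 write@10
I6 add r2: issue@7 deps=(5,3) exec_start@10 write@13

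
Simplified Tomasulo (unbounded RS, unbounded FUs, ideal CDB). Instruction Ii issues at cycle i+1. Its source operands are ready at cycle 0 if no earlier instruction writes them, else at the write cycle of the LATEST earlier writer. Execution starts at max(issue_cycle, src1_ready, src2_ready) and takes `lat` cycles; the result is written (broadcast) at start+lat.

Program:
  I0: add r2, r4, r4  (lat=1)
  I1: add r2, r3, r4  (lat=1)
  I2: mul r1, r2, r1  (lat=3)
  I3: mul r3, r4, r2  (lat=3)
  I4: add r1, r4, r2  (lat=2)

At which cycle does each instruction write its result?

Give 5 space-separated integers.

Answer: 2 3 6 7 7

Derivation:
I0 add r2: issue@1 deps=(None,None) exec_start@1 write@2
I1 add r2: issue@2 deps=(None,None) exec_start@2 write@3
I2 mul r1: issue@3 deps=(1,None) exec_start@3 write@6
I3 mul r3: issue@4 deps=(None,1) exec_start@4 write@7
I4 add r1: issue@5 deps=(None,1) exec_start@5 write@7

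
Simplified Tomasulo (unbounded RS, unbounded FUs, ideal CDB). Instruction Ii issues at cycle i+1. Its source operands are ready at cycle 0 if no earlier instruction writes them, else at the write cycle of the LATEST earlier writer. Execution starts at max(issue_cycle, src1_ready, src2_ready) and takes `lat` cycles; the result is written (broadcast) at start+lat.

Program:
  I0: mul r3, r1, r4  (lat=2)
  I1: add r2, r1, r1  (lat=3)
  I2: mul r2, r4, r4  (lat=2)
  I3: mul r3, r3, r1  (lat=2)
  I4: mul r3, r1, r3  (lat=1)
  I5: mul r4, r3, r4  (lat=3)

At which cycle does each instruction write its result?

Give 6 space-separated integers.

I0 mul r3: issue@1 deps=(None,None) exec_start@1 write@3
I1 add r2: issue@2 deps=(None,None) exec_start@2 write@5
I2 mul r2: issue@3 deps=(None,None) exec_start@3 write@5
I3 mul r3: issue@4 deps=(0,None) exec_start@4 write@6
I4 mul r3: issue@5 deps=(None,3) exec_start@6 write@7
I5 mul r4: issue@6 deps=(4,None) exec_start@7 write@10

Answer: 3 5 5 6 7 10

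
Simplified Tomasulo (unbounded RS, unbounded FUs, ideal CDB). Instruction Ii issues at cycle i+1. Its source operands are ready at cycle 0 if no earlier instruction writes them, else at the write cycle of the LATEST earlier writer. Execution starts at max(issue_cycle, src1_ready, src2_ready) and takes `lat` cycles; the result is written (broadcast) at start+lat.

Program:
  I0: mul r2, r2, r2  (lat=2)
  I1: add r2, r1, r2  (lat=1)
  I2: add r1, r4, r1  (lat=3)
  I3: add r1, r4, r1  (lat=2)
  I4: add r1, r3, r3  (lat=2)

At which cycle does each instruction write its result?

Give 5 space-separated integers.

Answer: 3 4 6 8 7

Derivation:
I0 mul r2: issue@1 deps=(None,None) exec_start@1 write@3
I1 add r2: issue@2 deps=(None,0) exec_start@3 write@4
I2 add r1: issue@3 deps=(None,None) exec_start@3 write@6
I3 add r1: issue@4 deps=(None,2) exec_start@6 write@8
I4 add r1: issue@5 deps=(None,None) exec_start@5 write@7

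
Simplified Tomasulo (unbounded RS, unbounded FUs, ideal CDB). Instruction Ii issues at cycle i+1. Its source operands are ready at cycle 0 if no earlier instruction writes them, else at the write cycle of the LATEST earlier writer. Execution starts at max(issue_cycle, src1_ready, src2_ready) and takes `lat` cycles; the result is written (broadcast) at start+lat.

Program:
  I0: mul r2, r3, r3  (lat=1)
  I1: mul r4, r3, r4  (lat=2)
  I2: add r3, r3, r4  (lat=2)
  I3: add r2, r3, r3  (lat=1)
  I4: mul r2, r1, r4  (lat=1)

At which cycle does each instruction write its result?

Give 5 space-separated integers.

I0 mul r2: issue@1 deps=(None,None) exec_start@1 write@2
I1 mul r4: issue@2 deps=(None,None) exec_start@2 write@4
I2 add r3: issue@3 deps=(None,1) exec_start@4 write@6
I3 add r2: issue@4 deps=(2,2) exec_start@6 write@7
I4 mul r2: issue@5 deps=(None,1) exec_start@5 write@6

Answer: 2 4 6 7 6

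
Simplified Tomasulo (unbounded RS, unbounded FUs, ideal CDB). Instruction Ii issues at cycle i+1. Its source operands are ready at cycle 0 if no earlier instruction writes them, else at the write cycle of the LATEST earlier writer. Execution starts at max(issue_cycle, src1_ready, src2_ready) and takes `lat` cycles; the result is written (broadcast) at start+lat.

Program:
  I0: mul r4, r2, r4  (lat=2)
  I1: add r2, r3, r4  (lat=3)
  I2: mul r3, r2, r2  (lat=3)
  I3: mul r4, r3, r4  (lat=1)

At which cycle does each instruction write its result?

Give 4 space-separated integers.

Answer: 3 6 9 10

Derivation:
I0 mul r4: issue@1 deps=(None,None) exec_start@1 write@3
I1 add r2: issue@2 deps=(None,0) exec_start@3 write@6
I2 mul r3: issue@3 deps=(1,1) exec_start@6 write@9
I3 mul r4: issue@4 deps=(2,0) exec_start@9 write@10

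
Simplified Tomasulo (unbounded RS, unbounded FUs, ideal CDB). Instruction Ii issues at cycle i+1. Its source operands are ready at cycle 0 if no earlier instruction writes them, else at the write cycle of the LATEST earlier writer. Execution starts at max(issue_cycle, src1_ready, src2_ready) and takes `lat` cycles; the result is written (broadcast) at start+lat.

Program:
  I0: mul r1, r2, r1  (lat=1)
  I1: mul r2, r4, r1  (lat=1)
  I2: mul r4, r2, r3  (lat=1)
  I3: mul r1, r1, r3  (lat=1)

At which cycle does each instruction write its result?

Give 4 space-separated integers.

I0 mul r1: issue@1 deps=(None,None) exec_start@1 write@2
I1 mul r2: issue@2 deps=(None,0) exec_start@2 write@3
I2 mul r4: issue@3 deps=(1,None) exec_start@3 write@4
I3 mul r1: issue@4 deps=(0,None) exec_start@4 write@5

Answer: 2 3 4 5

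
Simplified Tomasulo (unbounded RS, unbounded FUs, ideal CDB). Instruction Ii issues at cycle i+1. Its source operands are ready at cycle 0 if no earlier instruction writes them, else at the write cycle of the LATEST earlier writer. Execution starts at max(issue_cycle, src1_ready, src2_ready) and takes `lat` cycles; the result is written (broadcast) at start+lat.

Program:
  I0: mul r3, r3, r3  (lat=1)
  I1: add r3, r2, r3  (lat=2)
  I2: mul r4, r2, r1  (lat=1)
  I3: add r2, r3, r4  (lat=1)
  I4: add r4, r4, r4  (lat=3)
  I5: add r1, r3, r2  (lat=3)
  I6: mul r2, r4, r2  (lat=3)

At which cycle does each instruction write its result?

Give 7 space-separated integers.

I0 mul r3: issue@1 deps=(None,None) exec_start@1 write@2
I1 add r3: issue@2 deps=(None,0) exec_start@2 write@4
I2 mul r4: issue@3 deps=(None,None) exec_start@3 write@4
I3 add r2: issue@4 deps=(1,2) exec_start@4 write@5
I4 add r4: issue@5 deps=(2,2) exec_start@5 write@8
I5 add r1: issue@6 deps=(1,3) exec_start@6 write@9
I6 mul r2: issue@7 deps=(4,3) exec_start@8 write@11

Answer: 2 4 4 5 8 9 11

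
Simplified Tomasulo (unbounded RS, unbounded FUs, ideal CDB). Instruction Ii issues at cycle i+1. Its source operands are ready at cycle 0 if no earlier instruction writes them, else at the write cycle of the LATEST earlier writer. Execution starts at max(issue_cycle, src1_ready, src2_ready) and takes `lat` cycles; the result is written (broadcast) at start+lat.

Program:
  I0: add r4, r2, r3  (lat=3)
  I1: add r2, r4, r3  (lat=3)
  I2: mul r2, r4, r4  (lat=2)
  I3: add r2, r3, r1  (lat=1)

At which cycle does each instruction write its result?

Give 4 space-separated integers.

Answer: 4 7 6 5

Derivation:
I0 add r4: issue@1 deps=(None,None) exec_start@1 write@4
I1 add r2: issue@2 deps=(0,None) exec_start@4 write@7
I2 mul r2: issue@3 deps=(0,0) exec_start@4 write@6
I3 add r2: issue@4 deps=(None,None) exec_start@4 write@5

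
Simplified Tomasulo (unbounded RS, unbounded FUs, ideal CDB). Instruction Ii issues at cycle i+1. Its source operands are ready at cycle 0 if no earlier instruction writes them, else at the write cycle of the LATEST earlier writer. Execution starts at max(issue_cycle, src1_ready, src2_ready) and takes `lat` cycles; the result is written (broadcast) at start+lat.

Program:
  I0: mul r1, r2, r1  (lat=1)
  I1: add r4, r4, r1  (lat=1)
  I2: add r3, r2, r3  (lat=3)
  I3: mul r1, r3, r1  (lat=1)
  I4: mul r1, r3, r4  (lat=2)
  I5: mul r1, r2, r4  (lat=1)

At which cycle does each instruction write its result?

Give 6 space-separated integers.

I0 mul r1: issue@1 deps=(None,None) exec_start@1 write@2
I1 add r4: issue@2 deps=(None,0) exec_start@2 write@3
I2 add r3: issue@3 deps=(None,None) exec_start@3 write@6
I3 mul r1: issue@4 deps=(2,0) exec_start@6 write@7
I4 mul r1: issue@5 deps=(2,1) exec_start@6 write@8
I5 mul r1: issue@6 deps=(None,1) exec_start@6 write@7

Answer: 2 3 6 7 8 7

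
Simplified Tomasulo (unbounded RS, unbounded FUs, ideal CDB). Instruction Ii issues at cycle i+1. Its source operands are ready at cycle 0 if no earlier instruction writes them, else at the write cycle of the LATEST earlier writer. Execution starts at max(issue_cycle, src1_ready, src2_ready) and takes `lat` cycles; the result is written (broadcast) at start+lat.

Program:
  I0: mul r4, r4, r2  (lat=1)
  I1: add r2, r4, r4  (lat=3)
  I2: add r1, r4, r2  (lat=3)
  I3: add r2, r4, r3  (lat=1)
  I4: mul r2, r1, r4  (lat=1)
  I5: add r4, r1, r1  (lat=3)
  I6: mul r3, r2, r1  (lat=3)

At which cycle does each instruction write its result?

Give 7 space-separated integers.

I0 mul r4: issue@1 deps=(None,None) exec_start@1 write@2
I1 add r2: issue@2 deps=(0,0) exec_start@2 write@5
I2 add r1: issue@3 deps=(0,1) exec_start@5 write@8
I3 add r2: issue@4 deps=(0,None) exec_start@4 write@5
I4 mul r2: issue@5 deps=(2,0) exec_start@8 write@9
I5 add r4: issue@6 deps=(2,2) exec_start@8 write@11
I6 mul r3: issue@7 deps=(4,2) exec_start@9 write@12

Answer: 2 5 8 5 9 11 12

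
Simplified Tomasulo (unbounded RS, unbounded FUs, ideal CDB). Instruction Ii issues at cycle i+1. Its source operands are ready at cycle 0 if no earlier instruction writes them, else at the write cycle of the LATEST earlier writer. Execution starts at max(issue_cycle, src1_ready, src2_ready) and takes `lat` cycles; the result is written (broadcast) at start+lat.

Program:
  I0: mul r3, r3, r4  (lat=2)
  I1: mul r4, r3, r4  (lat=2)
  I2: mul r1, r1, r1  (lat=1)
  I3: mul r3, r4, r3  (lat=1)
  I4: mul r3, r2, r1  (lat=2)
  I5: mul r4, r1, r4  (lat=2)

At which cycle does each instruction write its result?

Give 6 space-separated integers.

I0 mul r3: issue@1 deps=(None,None) exec_start@1 write@3
I1 mul r4: issue@2 deps=(0,None) exec_start@3 write@5
I2 mul r1: issue@3 deps=(None,None) exec_start@3 write@4
I3 mul r3: issue@4 deps=(1,0) exec_start@5 write@6
I4 mul r3: issue@5 deps=(None,2) exec_start@5 write@7
I5 mul r4: issue@6 deps=(2,1) exec_start@6 write@8

Answer: 3 5 4 6 7 8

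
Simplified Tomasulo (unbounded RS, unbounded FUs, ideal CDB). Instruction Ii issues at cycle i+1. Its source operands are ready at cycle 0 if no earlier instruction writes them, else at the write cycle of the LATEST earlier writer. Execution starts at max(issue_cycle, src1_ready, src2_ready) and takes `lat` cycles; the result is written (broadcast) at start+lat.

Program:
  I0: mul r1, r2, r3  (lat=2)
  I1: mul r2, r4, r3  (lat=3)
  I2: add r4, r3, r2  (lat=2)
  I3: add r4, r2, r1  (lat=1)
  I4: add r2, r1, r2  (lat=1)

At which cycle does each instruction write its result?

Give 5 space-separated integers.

I0 mul r1: issue@1 deps=(None,None) exec_start@1 write@3
I1 mul r2: issue@2 deps=(None,None) exec_start@2 write@5
I2 add r4: issue@3 deps=(None,1) exec_start@5 write@7
I3 add r4: issue@4 deps=(1,0) exec_start@5 write@6
I4 add r2: issue@5 deps=(0,1) exec_start@5 write@6

Answer: 3 5 7 6 6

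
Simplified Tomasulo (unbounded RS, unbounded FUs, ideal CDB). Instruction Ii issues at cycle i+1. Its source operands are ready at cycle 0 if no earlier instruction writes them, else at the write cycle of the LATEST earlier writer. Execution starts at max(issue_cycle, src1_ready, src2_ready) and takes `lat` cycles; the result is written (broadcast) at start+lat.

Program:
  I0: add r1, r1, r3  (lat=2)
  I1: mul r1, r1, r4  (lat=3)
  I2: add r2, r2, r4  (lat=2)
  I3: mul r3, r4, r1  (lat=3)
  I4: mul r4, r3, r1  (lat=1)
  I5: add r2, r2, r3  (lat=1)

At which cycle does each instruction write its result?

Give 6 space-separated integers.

Answer: 3 6 5 9 10 10

Derivation:
I0 add r1: issue@1 deps=(None,None) exec_start@1 write@3
I1 mul r1: issue@2 deps=(0,None) exec_start@3 write@6
I2 add r2: issue@3 deps=(None,None) exec_start@3 write@5
I3 mul r3: issue@4 deps=(None,1) exec_start@6 write@9
I4 mul r4: issue@5 deps=(3,1) exec_start@9 write@10
I5 add r2: issue@6 deps=(2,3) exec_start@9 write@10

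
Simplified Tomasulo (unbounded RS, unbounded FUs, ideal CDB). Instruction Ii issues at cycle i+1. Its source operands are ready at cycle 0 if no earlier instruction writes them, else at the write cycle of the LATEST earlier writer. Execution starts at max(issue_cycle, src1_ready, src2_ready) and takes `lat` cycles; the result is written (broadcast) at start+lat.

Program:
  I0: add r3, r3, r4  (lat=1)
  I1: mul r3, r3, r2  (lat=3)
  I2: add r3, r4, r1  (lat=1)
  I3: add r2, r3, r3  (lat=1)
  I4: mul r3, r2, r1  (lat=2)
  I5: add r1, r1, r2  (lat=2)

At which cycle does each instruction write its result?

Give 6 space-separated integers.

I0 add r3: issue@1 deps=(None,None) exec_start@1 write@2
I1 mul r3: issue@2 deps=(0,None) exec_start@2 write@5
I2 add r3: issue@3 deps=(None,None) exec_start@3 write@4
I3 add r2: issue@4 deps=(2,2) exec_start@4 write@5
I4 mul r3: issue@5 deps=(3,None) exec_start@5 write@7
I5 add r1: issue@6 deps=(None,3) exec_start@6 write@8

Answer: 2 5 4 5 7 8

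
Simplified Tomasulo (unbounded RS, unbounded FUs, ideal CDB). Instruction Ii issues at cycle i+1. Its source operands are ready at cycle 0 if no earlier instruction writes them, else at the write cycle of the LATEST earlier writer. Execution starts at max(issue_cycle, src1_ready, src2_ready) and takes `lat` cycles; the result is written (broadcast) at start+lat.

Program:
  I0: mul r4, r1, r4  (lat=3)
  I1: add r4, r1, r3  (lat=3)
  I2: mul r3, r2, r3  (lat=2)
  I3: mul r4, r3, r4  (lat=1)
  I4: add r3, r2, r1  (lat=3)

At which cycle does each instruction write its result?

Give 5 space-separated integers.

I0 mul r4: issue@1 deps=(None,None) exec_start@1 write@4
I1 add r4: issue@2 deps=(None,None) exec_start@2 write@5
I2 mul r3: issue@3 deps=(None,None) exec_start@3 write@5
I3 mul r4: issue@4 deps=(2,1) exec_start@5 write@6
I4 add r3: issue@5 deps=(None,None) exec_start@5 write@8

Answer: 4 5 5 6 8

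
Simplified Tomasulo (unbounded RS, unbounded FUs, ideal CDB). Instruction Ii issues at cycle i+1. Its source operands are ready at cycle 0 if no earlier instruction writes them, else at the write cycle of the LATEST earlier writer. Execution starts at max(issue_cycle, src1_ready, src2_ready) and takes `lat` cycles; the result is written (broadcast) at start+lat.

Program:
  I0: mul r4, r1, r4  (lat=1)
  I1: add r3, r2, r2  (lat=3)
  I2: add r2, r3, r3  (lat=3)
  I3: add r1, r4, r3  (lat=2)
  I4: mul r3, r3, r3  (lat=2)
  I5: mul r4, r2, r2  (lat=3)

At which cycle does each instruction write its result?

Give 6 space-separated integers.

Answer: 2 5 8 7 7 11

Derivation:
I0 mul r4: issue@1 deps=(None,None) exec_start@1 write@2
I1 add r3: issue@2 deps=(None,None) exec_start@2 write@5
I2 add r2: issue@3 deps=(1,1) exec_start@5 write@8
I3 add r1: issue@4 deps=(0,1) exec_start@5 write@7
I4 mul r3: issue@5 deps=(1,1) exec_start@5 write@7
I5 mul r4: issue@6 deps=(2,2) exec_start@8 write@11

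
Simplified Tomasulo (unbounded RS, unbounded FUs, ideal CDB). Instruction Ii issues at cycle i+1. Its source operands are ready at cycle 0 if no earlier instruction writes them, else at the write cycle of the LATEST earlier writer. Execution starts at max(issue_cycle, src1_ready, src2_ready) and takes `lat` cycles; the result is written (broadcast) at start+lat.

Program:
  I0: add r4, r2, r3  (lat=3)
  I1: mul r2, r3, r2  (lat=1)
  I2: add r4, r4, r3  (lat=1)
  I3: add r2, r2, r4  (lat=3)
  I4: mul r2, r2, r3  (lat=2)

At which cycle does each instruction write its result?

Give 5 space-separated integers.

Answer: 4 3 5 8 10

Derivation:
I0 add r4: issue@1 deps=(None,None) exec_start@1 write@4
I1 mul r2: issue@2 deps=(None,None) exec_start@2 write@3
I2 add r4: issue@3 deps=(0,None) exec_start@4 write@5
I3 add r2: issue@4 deps=(1,2) exec_start@5 write@8
I4 mul r2: issue@5 deps=(3,None) exec_start@8 write@10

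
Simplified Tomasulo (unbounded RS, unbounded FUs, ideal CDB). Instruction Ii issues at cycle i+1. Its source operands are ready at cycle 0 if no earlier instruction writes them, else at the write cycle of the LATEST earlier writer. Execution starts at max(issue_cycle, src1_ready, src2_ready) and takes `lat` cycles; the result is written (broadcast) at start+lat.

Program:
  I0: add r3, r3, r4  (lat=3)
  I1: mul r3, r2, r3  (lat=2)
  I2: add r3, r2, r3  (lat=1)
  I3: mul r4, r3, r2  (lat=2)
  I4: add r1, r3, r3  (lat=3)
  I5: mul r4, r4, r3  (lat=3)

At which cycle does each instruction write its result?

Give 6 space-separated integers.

I0 add r3: issue@1 deps=(None,None) exec_start@1 write@4
I1 mul r3: issue@2 deps=(None,0) exec_start@4 write@6
I2 add r3: issue@3 deps=(None,1) exec_start@6 write@7
I3 mul r4: issue@4 deps=(2,None) exec_start@7 write@9
I4 add r1: issue@5 deps=(2,2) exec_start@7 write@10
I5 mul r4: issue@6 deps=(3,2) exec_start@9 write@12

Answer: 4 6 7 9 10 12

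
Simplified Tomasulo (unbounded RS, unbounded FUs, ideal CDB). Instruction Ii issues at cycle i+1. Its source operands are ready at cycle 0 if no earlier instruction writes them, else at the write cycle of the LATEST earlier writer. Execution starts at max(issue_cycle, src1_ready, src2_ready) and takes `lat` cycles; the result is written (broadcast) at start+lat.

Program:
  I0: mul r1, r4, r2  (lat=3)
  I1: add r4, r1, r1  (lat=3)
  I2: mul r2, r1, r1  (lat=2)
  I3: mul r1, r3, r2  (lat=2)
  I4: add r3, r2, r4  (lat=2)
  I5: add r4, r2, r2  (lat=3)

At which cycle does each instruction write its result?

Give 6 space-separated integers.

Answer: 4 7 6 8 9 9

Derivation:
I0 mul r1: issue@1 deps=(None,None) exec_start@1 write@4
I1 add r4: issue@2 deps=(0,0) exec_start@4 write@7
I2 mul r2: issue@3 deps=(0,0) exec_start@4 write@6
I3 mul r1: issue@4 deps=(None,2) exec_start@6 write@8
I4 add r3: issue@5 deps=(2,1) exec_start@7 write@9
I5 add r4: issue@6 deps=(2,2) exec_start@6 write@9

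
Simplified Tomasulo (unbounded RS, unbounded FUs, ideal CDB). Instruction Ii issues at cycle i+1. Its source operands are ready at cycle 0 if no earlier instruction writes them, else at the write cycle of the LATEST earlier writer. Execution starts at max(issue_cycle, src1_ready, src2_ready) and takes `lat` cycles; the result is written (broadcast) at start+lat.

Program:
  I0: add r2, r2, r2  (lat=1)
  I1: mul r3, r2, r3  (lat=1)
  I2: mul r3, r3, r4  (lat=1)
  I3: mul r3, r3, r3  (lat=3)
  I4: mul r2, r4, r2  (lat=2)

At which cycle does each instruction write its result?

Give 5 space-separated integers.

I0 add r2: issue@1 deps=(None,None) exec_start@1 write@2
I1 mul r3: issue@2 deps=(0,None) exec_start@2 write@3
I2 mul r3: issue@3 deps=(1,None) exec_start@3 write@4
I3 mul r3: issue@4 deps=(2,2) exec_start@4 write@7
I4 mul r2: issue@5 deps=(None,0) exec_start@5 write@7

Answer: 2 3 4 7 7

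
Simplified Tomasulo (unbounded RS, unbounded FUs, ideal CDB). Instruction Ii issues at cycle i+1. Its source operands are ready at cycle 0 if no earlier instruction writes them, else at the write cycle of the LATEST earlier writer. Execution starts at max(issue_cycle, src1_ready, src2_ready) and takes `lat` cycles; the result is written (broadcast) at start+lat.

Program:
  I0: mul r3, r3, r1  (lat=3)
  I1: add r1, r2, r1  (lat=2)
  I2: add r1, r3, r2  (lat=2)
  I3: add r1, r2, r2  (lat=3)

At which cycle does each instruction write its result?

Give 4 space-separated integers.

Answer: 4 4 6 7

Derivation:
I0 mul r3: issue@1 deps=(None,None) exec_start@1 write@4
I1 add r1: issue@2 deps=(None,None) exec_start@2 write@4
I2 add r1: issue@3 deps=(0,None) exec_start@4 write@6
I3 add r1: issue@4 deps=(None,None) exec_start@4 write@7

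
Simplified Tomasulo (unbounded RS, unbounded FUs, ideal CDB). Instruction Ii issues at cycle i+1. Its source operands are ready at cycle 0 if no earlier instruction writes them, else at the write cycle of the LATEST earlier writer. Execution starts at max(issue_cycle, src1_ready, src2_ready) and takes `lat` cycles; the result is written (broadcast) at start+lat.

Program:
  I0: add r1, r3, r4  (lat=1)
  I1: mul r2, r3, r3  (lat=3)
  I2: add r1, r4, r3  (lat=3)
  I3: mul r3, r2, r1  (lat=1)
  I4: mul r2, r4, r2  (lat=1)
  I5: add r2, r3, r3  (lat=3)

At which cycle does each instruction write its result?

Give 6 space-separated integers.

I0 add r1: issue@1 deps=(None,None) exec_start@1 write@2
I1 mul r2: issue@2 deps=(None,None) exec_start@2 write@5
I2 add r1: issue@3 deps=(None,None) exec_start@3 write@6
I3 mul r3: issue@4 deps=(1,2) exec_start@6 write@7
I4 mul r2: issue@5 deps=(None,1) exec_start@5 write@6
I5 add r2: issue@6 deps=(3,3) exec_start@7 write@10

Answer: 2 5 6 7 6 10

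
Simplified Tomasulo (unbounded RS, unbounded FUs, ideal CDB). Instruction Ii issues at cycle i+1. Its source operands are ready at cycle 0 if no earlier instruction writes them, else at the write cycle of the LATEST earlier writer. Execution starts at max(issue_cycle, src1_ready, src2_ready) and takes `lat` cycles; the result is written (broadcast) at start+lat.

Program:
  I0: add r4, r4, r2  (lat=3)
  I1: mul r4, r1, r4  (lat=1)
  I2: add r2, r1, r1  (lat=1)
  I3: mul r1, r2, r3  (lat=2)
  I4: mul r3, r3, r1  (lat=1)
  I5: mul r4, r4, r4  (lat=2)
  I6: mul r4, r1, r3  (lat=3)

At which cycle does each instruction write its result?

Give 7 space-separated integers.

Answer: 4 5 4 6 7 8 10

Derivation:
I0 add r4: issue@1 deps=(None,None) exec_start@1 write@4
I1 mul r4: issue@2 deps=(None,0) exec_start@4 write@5
I2 add r2: issue@3 deps=(None,None) exec_start@3 write@4
I3 mul r1: issue@4 deps=(2,None) exec_start@4 write@6
I4 mul r3: issue@5 deps=(None,3) exec_start@6 write@7
I5 mul r4: issue@6 deps=(1,1) exec_start@6 write@8
I6 mul r4: issue@7 deps=(3,4) exec_start@7 write@10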